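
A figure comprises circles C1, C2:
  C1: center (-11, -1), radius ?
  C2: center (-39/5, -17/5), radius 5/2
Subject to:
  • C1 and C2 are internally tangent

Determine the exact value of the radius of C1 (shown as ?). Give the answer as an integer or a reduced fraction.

1. [int C1,C2]  r_C1² − 5r_C1 − 39/4 = 0  ⇒  r_C1 = 13/2 (r>0 drops 1)

13/2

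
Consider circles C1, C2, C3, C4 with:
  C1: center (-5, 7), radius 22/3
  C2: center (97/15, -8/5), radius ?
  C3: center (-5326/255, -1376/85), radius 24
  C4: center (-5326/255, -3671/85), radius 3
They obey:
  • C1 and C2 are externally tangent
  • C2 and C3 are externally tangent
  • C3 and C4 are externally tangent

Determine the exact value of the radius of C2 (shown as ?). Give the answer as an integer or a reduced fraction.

7

1. [ext C1·C2]  r_C2² + (44/3)r_C2 − 455/3 = 0  ⇒  r_C2 = 7 (r>0 drops 1)
2. [ext C2·C3]  r_C2² + 48r_C2 − 385 = 0  ⇒  r_C2 = 7 (r>0 drops 1)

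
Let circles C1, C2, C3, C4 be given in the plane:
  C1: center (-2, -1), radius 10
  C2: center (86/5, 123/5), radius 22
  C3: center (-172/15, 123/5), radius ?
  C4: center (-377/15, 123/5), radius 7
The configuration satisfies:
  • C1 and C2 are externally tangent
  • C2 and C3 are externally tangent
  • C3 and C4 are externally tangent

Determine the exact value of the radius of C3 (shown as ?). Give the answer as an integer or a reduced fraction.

20/3

1. [ext C2·C3]  r_C3² + 44r_C3 − 3040/9 = 0  ⇒  r_C3 = 20/3 (r>0 drops 1)
2. [ext C3·C4]  r_C3² + 14r_C3 − 1240/9 = 0  ⇒  r_C3 = 20/3 (r>0 drops 1)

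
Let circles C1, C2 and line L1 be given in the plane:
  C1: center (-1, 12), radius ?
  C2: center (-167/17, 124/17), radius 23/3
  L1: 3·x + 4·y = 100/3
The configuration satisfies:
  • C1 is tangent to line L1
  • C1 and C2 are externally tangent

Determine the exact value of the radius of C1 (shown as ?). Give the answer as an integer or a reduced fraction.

7/3

1. [C1‖L1]  r_C1² − 49/9 = 0  ⇒  r_C1 = 7/3 (r>0 drops 1)
2. [ext C1·C2]  r_C1² + (46/3)r_C1 − 371/9 = 0  ⇒  r_C1 = 7/3 (r>0 drops 1)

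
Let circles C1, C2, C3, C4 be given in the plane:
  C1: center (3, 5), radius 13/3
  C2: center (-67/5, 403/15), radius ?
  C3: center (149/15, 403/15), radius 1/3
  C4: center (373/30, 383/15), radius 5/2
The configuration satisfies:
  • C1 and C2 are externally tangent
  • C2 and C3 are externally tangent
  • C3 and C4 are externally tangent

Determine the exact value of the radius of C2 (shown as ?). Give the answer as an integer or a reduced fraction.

1. [ext C1·C2]  r_C2² + (26/3)r_C2 − 2185/3 = 0  ⇒  r_C2 = 23 (r>0 drops 1)
2. [ext C2·C3]  r_C2² + (2/3)r_C2 − 1633/3 = 0  ⇒  r_C2 = 23 (r>0 drops 1)

23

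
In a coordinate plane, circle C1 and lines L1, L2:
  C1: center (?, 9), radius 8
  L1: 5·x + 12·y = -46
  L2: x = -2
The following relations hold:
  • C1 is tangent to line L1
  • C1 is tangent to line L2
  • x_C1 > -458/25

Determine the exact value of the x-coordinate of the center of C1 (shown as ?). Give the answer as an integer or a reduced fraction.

1. [C1‖L1]  x_C1² + (308/5)x_C1 + 516 = 0  ⇒  x_C1 = -258/5 or -10
2. [C1‖L2]  x_C1² + 4x_C1 − 60 = 0  ⇒  x_C1 = -10 or 6

-10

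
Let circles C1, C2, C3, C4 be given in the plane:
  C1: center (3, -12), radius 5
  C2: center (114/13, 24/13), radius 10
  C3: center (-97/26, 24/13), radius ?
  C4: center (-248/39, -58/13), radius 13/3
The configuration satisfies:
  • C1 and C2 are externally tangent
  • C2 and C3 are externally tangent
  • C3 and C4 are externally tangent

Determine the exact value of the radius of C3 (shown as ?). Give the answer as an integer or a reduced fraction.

1. [ext C2·C3]  r_C3² + 20r_C3 − 225/4 = 0  ⇒  r_C3 = 5/2 (r>0 drops 1)
2. [ext C3·C4]  r_C3² + (26/3)r_C3 − 335/12 = 0  ⇒  r_C3 = 5/2 (r>0 drops 1)

5/2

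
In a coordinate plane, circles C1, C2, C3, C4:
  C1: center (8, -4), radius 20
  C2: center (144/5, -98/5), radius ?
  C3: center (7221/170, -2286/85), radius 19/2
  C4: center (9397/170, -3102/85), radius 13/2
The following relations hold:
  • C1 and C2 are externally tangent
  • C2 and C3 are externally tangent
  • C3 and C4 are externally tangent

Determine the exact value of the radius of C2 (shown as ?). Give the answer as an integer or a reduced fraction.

6

1. [ext C1·C2]  r_C2² + 40r_C2 − 276 = 0  ⇒  r_C2 = 6 (r>0 drops 1)
2. [ext C2·C3]  r_C2² + 19r_C2 − 150 = 0  ⇒  r_C2 = 6 (r>0 drops 1)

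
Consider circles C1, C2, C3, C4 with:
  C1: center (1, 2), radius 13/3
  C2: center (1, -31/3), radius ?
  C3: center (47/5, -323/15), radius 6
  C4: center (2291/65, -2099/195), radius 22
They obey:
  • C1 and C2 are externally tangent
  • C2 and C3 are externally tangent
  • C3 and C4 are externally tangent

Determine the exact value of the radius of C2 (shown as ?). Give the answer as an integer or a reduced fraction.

8

1. [ext C1·C2]  r_C2² + (26/3)r_C2 − 400/3 = 0  ⇒  r_C2 = 8 (r>0 drops 1)
2. [ext C2·C3]  r_C2² + 12r_C2 − 160 = 0  ⇒  r_C2 = 8 (r>0 drops 1)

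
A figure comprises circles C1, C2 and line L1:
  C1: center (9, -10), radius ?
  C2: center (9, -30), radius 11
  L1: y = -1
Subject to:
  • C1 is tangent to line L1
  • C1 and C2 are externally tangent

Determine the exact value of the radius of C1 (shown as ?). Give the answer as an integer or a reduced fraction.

1. [C1‖L1]  r_C1² − 81 = 0  ⇒  r_C1 = 9 (r>0 drops 1)
2. [ext C1·C2]  r_C1² + 22r_C1 − 279 = 0  ⇒  r_C1 = 9 (r>0 drops 1)

9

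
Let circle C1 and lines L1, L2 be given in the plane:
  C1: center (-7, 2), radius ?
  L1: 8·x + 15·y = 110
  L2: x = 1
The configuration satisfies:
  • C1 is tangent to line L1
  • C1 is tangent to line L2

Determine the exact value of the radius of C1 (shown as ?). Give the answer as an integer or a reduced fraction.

1. [C1‖L1]  r_C1² − 64 = 0  ⇒  r_C1 = 8 (r>0 drops 1)
2. [C1‖L2]  r_C1² − 64 = 0  ⇒  r_C1 = 8 (r>0 drops 1)

8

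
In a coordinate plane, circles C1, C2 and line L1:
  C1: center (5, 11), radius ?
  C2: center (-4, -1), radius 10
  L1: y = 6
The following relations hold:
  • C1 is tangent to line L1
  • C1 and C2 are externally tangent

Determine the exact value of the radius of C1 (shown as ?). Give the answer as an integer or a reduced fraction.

5

1. [C1‖L1]  r_C1² − 25 = 0  ⇒  r_C1 = 5 (r>0 drops 1)
2. [ext C1·C2]  r_C1² + 20r_C1 − 125 = 0  ⇒  r_C1 = 5 (r>0 drops 1)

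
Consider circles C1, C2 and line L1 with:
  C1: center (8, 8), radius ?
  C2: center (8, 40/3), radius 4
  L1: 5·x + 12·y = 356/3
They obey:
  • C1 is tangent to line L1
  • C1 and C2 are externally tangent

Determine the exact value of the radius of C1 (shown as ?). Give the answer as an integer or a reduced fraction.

1. [C1‖L1]  r_C1² − 16/9 = 0  ⇒  r_C1 = 4/3 (r>0 drops 1)
2. [ext C1·C2]  r_C1² + 8r_C1 − 112/9 = 0  ⇒  r_C1 = 4/3 (r>0 drops 1)

4/3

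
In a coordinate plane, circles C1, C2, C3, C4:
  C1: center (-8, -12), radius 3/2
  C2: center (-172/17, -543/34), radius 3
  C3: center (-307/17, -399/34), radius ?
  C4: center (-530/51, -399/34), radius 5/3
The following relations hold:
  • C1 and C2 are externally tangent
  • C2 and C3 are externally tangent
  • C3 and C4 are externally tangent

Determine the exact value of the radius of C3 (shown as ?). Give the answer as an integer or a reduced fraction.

1. [ext C2·C3]  r_C3² + 6r_C3 − 72 = 0  ⇒  r_C3 = 6 (r>0 drops 1)
2. [ext C3·C4]  r_C3² + (10/3)r_C3 − 56 = 0  ⇒  r_C3 = 6 (r>0 drops 1)

6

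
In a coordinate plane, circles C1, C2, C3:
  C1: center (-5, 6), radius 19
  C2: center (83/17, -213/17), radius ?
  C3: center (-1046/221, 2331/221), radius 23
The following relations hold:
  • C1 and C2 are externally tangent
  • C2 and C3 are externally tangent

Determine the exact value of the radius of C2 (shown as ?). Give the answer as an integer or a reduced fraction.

2

1. [ext C1·C2]  r_C2² + 38r_C2 − 80 = 0  ⇒  r_C2 = 2 (r>0 drops 1)
2. [ext C2·C3]  r_C2² + 46r_C2 − 96 = 0  ⇒  r_C2 = 2 (r>0 drops 1)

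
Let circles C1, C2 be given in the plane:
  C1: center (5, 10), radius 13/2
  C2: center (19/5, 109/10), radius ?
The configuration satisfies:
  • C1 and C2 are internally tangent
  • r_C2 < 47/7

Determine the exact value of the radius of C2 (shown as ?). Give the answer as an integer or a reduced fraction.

1. [int C1,C2]  r_C2² − 13r_C2 + 40 = 0  ⇒  r_C2 = 5 or 8
2. given r_C2 < 47/7: keep 5

5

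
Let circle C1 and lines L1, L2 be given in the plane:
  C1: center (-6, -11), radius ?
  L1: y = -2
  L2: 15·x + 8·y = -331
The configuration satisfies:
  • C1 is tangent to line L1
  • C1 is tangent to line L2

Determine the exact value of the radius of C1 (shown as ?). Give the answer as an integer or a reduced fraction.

9

1. [C1‖L1]  r_C1² − 81 = 0  ⇒  r_C1 = 9 (r>0 drops 1)
2. [C1‖L2]  r_C1² − 81 = 0  ⇒  r_C1 = 9 (r>0 drops 1)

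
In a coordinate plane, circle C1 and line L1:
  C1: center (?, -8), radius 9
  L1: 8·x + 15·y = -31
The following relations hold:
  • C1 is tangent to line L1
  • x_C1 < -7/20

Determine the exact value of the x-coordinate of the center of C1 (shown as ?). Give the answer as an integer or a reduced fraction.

1. [C1‖L1]  x_C1² − (89/4)x_C1 − 242 = 0  ⇒  x_C1 = -8 or 121/4
2. given x_C1 < -7/20: keep -8

-8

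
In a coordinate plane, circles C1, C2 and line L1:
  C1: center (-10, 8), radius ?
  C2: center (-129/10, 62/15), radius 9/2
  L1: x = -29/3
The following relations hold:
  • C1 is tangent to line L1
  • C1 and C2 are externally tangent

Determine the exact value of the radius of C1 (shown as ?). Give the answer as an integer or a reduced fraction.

1/3

1. [C1‖L1]  r_C1² − 1/9 = 0  ⇒  r_C1 = 1/3 (r>0 drops 1)
2. [ext C1·C2]  r_C1² + 9r_C1 − 28/9 = 0  ⇒  r_C1 = 1/3 (r>0 drops 1)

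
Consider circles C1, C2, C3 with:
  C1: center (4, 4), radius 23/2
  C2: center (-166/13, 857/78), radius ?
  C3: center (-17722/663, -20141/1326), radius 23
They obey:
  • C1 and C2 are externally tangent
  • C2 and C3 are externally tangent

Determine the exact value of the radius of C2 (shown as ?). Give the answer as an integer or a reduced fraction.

20/3

1. [ext C1·C2]  r_C2² + 23r_C2 − 1780/9 = 0  ⇒  r_C2 = 20/3 (r>0 drops 1)
2. [ext C2·C3]  r_C2² + 46r_C2 − 3160/9 = 0  ⇒  r_C2 = 20/3 (r>0 drops 1)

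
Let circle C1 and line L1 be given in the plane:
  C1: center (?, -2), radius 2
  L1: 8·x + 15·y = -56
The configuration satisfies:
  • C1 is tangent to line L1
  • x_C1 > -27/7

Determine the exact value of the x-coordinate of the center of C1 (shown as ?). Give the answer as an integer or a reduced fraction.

1. [C1‖L1]  x_C1² + (13/2)x_C1 − 15/2 = 0  ⇒  x_C1 = -15/2 or 1
2. given x_C1 > -27/7: keep 1

1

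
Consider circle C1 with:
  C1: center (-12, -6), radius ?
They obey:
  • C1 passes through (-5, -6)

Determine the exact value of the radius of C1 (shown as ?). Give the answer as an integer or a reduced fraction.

1. [C1∋P]  r_C1² − 49 = 0  ⇒  r_C1 = 7 (r>0 drops 1)

7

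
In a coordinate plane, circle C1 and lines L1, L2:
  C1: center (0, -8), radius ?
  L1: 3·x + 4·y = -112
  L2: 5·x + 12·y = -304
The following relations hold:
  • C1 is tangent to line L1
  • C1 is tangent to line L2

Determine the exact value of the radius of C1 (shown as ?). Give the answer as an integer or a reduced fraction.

1. [C1‖L1]  r_C1² − 256 = 0  ⇒  r_C1 = 16 (r>0 drops 1)
2. [C1‖L2]  r_C1² − 256 = 0  ⇒  r_C1 = 16 (r>0 drops 1)

16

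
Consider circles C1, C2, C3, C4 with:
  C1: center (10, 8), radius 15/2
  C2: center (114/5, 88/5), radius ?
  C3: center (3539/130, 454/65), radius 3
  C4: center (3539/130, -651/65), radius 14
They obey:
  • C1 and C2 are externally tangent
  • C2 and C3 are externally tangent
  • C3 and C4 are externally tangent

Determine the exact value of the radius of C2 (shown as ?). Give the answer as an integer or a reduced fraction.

17/2

1. [ext C1·C2]  r_C2² + 15r_C2 − 799/4 = 0  ⇒  r_C2 = 17/2 (r>0 drops 1)
2. [ext C2·C3]  r_C2² + 6r_C2 − 493/4 = 0  ⇒  r_C2 = 17/2 (r>0 drops 1)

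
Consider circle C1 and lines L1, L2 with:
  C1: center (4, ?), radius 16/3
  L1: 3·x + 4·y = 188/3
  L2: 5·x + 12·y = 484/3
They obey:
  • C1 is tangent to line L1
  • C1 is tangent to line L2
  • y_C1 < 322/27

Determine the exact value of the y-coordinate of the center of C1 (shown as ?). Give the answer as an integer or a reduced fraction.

6

1. [C1‖L1]  y_C1² − (76/3)y_C1 + 116 = 0  ⇒  y_C1 = 6 or 58/3
2. [C1‖L2]  y_C1² − (212/9)y_C1 + 316/3 = 0  ⇒  y_C1 = 6 or 158/9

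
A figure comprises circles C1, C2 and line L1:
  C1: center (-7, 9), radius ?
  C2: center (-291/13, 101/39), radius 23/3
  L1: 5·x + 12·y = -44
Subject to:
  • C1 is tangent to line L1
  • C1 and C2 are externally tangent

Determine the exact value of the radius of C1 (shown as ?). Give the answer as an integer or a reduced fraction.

1. [C1‖L1]  r_C1² − 81 = 0  ⇒  r_C1 = 9 (r>0 drops 1)
2. [ext C1·C2]  r_C1² + (46/3)r_C1 − 219 = 0  ⇒  r_C1 = 9 (r>0 drops 1)

9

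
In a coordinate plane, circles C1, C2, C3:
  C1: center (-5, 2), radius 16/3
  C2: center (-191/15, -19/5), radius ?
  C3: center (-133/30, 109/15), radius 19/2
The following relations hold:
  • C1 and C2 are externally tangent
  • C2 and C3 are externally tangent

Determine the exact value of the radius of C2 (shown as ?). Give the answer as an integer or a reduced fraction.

1. [ext C1·C2]  r_C2² + (32/3)r_C2 − 65 = 0  ⇒  r_C2 = 13/3 (r>0 drops 1)
2. [ext C2·C3]  r_C2² + 19r_C2 − 910/9 = 0  ⇒  r_C2 = 13/3 (r>0 drops 1)

13/3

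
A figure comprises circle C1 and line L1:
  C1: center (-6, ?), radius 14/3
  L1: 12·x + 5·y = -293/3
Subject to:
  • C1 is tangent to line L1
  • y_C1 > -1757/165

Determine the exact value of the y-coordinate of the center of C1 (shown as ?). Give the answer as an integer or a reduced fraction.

1. [C1‖L1]  y_C1² + (154/15)y_C1 − 1813/15 = 0  ⇒  y_C1 = -259/15 or 7
2. given y_C1 > -1757/165: keep 7

7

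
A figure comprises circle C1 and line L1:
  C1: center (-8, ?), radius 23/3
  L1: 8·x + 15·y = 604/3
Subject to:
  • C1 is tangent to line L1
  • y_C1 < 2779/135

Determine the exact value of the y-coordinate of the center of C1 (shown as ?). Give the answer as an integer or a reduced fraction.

1. [C1‖L1]  y_C1² − (1592/45)y_C1 + 1187/5 = 0  ⇒  y_C1 = 9 or 1187/45
2. given y_C1 < 2779/135: keep 9

9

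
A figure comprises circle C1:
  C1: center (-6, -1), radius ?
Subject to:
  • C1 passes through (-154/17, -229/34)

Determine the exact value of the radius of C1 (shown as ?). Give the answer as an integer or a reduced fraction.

13/2

1. [C1∋P]  r_C1² − 169/4 = 0  ⇒  r_C1 = 13/2 (r>0 drops 1)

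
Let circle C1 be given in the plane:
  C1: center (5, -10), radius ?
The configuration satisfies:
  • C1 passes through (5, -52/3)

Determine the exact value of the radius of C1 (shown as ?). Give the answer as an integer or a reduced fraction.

1. [C1∋P]  r_C1² − 484/9 = 0  ⇒  r_C1 = 22/3 (r>0 drops 1)

22/3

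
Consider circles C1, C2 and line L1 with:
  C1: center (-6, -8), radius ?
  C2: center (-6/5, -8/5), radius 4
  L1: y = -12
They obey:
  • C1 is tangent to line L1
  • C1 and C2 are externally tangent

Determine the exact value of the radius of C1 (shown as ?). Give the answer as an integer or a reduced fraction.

4

1. [C1‖L1]  r_C1² − 16 = 0  ⇒  r_C1 = 4 (r>0 drops 1)
2. [ext C1·C2]  r_C1² + 8r_C1 − 48 = 0  ⇒  r_C1 = 4 (r>0 drops 1)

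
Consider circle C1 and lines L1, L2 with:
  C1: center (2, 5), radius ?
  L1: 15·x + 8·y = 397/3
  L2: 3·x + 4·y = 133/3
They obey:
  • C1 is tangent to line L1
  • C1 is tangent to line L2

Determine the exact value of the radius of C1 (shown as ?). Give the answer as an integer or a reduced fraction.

11/3

1. [C1‖L1]  r_C1² − 121/9 = 0  ⇒  r_C1 = 11/3 (r>0 drops 1)
2. [C1‖L2]  r_C1² − 121/9 = 0  ⇒  r_C1 = 11/3 (r>0 drops 1)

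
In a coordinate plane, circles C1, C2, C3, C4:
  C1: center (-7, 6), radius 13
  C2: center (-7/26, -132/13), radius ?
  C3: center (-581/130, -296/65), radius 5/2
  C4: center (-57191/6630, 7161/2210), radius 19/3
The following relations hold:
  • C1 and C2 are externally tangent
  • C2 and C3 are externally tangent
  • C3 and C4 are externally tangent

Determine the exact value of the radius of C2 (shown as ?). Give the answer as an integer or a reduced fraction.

9/2

1. [ext C1·C2]  r_C2² + 26r_C2 − 549/4 = 0  ⇒  r_C2 = 9/2 (r>0 drops 1)
2. [ext C2·C3]  r_C2² + 5r_C2 − 171/4 = 0  ⇒  r_C2 = 9/2 (r>0 drops 1)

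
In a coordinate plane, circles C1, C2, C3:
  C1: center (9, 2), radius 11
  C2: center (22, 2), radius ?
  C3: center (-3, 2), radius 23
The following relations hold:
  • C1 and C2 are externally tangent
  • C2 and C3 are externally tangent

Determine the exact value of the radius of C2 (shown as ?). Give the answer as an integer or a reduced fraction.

2

1. [ext C1·C2]  r_C2² + 22r_C2 − 48 = 0  ⇒  r_C2 = 2 (r>0 drops 1)
2. [ext C2·C3]  r_C2² + 46r_C2 − 96 = 0  ⇒  r_C2 = 2 (r>0 drops 1)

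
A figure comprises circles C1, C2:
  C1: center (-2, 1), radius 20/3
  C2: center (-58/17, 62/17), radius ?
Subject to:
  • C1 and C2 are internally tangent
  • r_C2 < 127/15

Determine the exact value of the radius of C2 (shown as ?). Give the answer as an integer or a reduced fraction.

1. [int C1,C2]  r_C2² − (40/3)r_C2 + 319/9 = 0  ⇒  r_C2 = 11/3 or 29/3
2. given r_C2 < 127/15: keep 11/3

11/3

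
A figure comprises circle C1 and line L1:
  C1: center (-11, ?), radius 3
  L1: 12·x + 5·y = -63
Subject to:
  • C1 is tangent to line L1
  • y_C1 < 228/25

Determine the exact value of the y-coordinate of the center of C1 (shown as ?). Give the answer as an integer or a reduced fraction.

6

1. [C1‖L1]  y_C1² − (138/5)y_C1 + 648/5 = 0  ⇒  y_C1 = 6 or 108/5
2. given y_C1 < 228/25: keep 6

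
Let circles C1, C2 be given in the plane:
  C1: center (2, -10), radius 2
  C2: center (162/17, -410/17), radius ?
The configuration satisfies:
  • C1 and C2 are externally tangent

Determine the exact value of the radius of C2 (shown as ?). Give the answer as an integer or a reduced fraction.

14

1. [ext C1·C2]  r_C2² + 4r_C2 − 252 = 0  ⇒  r_C2 = 14 (r>0 drops 1)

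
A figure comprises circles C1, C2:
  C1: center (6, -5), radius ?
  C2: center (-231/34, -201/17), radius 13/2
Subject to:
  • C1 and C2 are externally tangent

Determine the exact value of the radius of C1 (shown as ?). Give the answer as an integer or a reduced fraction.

1. [ext C1·C2]  r_C1² + 13r_C1 − 168 = 0  ⇒  r_C1 = 8 (r>0 drops 1)

8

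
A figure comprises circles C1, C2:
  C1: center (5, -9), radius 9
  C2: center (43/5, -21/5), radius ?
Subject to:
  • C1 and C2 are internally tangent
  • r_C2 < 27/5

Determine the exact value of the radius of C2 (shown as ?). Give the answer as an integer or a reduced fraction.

3

1. [int C1,C2]  r_C2² − 18r_C2 + 45 = 0  ⇒  r_C2 = 3 or 15
2. given r_C2 < 27/5: keep 3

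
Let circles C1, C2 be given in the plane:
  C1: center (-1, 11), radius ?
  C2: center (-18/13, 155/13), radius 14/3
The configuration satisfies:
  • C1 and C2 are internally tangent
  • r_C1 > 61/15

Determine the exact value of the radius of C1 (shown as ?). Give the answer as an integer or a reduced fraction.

1. [int C1,C2]  r_C1² − (28/3)r_C1 + 187/9 = 0  ⇒  r_C1 = 11/3 or 17/3
2. given r_C1 > 61/15: keep 17/3

17/3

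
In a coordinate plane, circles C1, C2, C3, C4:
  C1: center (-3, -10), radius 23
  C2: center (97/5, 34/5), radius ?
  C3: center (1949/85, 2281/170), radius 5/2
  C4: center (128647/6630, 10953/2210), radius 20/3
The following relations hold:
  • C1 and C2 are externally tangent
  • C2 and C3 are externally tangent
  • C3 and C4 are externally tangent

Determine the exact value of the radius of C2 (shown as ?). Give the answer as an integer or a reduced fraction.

5

1. [ext C1·C2]  r_C2² + 46r_C2 − 255 = 0  ⇒  r_C2 = 5 (r>0 drops 1)
2. [ext C2·C3]  r_C2² + 5r_C2 − 50 = 0  ⇒  r_C2 = 5 (r>0 drops 1)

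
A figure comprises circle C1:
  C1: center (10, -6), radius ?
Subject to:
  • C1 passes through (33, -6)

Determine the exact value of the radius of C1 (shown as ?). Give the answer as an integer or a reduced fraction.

23

1. [C1∋P]  r_C1² − 529 = 0  ⇒  r_C1 = 23 (r>0 drops 1)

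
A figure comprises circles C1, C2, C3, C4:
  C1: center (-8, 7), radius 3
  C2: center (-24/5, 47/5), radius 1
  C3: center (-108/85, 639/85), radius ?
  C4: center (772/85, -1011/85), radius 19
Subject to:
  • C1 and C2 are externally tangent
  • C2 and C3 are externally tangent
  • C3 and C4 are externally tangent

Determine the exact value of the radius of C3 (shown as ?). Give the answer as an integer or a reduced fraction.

1. [ext C2·C3]  r_C3² + 2r_C3 − 15 = 0  ⇒  r_C3 = 3 (r>0 drops 1)
2. [ext C3·C4]  r_C3² + 38r_C3 − 123 = 0  ⇒  r_C3 = 3 (r>0 drops 1)

3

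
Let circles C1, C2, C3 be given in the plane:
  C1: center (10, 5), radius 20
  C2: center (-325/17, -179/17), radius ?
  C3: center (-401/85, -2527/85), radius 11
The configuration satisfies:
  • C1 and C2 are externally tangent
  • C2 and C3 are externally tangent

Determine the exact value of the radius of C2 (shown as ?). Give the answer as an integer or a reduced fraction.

1. [ext C1·C2]  r_C2² + 40r_C2 − 689 = 0  ⇒  r_C2 = 13 (r>0 drops 1)
2. [ext C2·C3]  r_C2² + 22r_C2 − 455 = 0  ⇒  r_C2 = 13 (r>0 drops 1)

13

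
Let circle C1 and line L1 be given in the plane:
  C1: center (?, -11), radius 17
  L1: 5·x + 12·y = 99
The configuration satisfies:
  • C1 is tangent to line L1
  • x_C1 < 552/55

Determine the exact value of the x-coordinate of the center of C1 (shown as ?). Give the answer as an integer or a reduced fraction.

1. [C1‖L1]  x_C1² − (462/5)x_C1 + 904/5 = 0  ⇒  x_C1 = 2 or 452/5
2. given x_C1 < 552/55: keep 2

2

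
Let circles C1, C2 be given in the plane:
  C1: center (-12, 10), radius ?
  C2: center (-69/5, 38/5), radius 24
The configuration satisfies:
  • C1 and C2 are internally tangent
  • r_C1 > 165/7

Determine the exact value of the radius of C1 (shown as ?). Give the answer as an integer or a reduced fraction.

1. [int C1,C2]  r_C1² − 48r_C1 + 567 = 0  ⇒  r_C1 = 21 or 27
2. given r_C1 > 165/7: keep 27

27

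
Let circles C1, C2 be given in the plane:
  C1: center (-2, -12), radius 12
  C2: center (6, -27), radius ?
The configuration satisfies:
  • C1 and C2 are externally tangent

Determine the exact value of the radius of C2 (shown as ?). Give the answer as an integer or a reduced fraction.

5

1. [ext C1·C2]  r_C2² + 24r_C2 − 145 = 0  ⇒  r_C2 = 5 (r>0 drops 1)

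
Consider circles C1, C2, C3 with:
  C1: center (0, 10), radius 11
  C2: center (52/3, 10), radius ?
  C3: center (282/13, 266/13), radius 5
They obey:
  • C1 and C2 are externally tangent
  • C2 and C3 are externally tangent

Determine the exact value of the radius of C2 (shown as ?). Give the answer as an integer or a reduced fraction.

19/3

1. [ext C1·C2]  r_C2² + 22r_C2 − 1615/9 = 0  ⇒  r_C2 = 19/3 (r>0 drops 1)
2. [ext C2·C3]  r_C2² + 10r_C2 − 931/9 = 0  ⇒  r_C2 = 19/3 (r>0 drops 1)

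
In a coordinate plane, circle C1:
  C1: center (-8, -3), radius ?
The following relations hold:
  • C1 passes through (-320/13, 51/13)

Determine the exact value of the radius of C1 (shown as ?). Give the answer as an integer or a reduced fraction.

1. [C1∋P]  r_C1² − 324 = 0  ⇒  r_C1 = 18 (r>0 drops 1)

18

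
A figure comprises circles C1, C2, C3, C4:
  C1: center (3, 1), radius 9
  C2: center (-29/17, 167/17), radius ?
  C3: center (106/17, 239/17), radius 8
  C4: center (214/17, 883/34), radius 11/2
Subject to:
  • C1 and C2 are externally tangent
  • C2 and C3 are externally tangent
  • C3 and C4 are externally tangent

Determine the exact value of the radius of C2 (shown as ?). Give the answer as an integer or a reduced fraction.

1. [ext C1·C2]  r_C2² + 18r_C2 − 19 = 0  ⇒  r_C2 = 1 (r>0 drops 1)
2. [ext C2·C3]  r_C2² + 16r_C2 − 17 = 0  ⇒  r_C2 = 1 (r>0 drops 1)

1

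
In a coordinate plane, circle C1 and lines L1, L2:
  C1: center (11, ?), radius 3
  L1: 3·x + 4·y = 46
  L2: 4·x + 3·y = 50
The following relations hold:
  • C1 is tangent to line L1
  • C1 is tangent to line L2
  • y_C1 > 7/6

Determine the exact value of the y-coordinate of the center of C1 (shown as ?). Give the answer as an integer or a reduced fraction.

1. [C1‖L1]  y_C1² − (13/2)y_C1 − 7/2 = 0  ⇒  y_C1 = -1/2 or 7
2. [C1‖L2]  y_C1² − 4y_C1 − 21 = 0  ⇒  y_C1 = -3 or 7

7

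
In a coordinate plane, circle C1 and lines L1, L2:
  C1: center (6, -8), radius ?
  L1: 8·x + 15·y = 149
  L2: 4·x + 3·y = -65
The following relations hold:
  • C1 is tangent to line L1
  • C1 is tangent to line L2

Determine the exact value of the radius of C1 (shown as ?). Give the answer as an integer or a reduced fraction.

1. [C1‖L1]  r_C1² − 169 = 0  ⇒  r_C1 = 13 (r>0 drops 1)
2. [C1‖L2]  r_C1² − 169 = 0  ⇒  r_C1 = 13 (r>0 drops 1)

13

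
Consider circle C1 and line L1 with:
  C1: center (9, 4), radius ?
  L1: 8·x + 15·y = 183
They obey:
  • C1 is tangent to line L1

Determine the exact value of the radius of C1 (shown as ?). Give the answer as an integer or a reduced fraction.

1. [C1‖L1]  r_C1² − 9 = 0  ⇒  r_C1 = 3 (r>0 drops 1)

3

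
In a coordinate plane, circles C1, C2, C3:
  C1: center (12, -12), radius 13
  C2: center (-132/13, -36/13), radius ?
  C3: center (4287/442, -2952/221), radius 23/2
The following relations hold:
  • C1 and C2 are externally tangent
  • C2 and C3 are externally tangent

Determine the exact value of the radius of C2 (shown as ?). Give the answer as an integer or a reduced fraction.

11

1. [ext C1·C2]  r_C2² + 26r_C2 − 407 = 0  ⇒  r_C2 = 11 (r>0 drops 1)
2. [ext C2·C3]  r_C2² + 23r_C2 − 374 = 0  ⇒  r_C2 = 11 (r>0 drops 1)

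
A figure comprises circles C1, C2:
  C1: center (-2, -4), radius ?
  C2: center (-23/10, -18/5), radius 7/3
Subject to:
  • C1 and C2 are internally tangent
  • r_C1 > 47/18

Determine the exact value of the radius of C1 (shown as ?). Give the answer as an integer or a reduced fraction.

17/6

1. [int C1,C2]  r_C1² − (14/3)r_C1 + 187/36 = 0  ⇒  r_C1 = 11/6 or 17/6
2. given r_C1 > 47/18: keep 17/6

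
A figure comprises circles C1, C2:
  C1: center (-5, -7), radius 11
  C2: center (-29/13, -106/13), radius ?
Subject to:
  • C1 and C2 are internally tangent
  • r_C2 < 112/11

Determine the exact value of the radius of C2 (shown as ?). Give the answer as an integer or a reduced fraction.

1. [int C1,C2]  r_C2² − 22r_C2 + 112 = 0  ⇒  r_C2 = 8 or 14
2. given r_C2 < 112/11: keep 8

8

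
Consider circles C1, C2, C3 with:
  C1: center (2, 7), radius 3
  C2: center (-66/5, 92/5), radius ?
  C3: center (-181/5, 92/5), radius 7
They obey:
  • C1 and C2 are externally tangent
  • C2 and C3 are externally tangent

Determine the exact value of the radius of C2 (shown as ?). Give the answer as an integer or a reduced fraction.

16

1. [ext C1·C2]  r_C2² + 6r_C2 − 352 = 0  ⇒  r_C2 = 16 (r>0 drops 1)
2. [ext C2·C3]  r_C2² + 14r_C2 − 480 = 0  ⇒  r_C2 = 16 (r>0 drops 1)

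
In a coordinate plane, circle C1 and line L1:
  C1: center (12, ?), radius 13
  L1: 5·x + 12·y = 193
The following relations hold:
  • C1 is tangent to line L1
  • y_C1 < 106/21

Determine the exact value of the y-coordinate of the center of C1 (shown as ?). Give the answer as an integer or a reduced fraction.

1. [C1‖L1]  y_C1² − (133/6)y_C1 − 151/2 = 0  ⇒  y_C1 = -3 or 151/6
2. given y_C1 < 106/21: keep -3

-3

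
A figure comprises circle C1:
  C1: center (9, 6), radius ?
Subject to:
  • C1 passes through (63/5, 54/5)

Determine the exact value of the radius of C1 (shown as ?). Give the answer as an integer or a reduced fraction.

1. [C1∋P]  r_C1² − 36 = 0  ⇒  r_C1 = 6 (r>0 drops 1)

6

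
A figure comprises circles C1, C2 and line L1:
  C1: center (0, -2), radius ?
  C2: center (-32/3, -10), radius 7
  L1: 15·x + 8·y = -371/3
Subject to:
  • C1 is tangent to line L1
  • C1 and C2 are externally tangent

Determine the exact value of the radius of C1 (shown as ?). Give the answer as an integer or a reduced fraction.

19/3

1. [C1‖L1]  r_C1² − 361/9 = 0  ⇒  r_C1 = 19/3 (r>0 drops 1)
2. [ext C1·C2]  r_C1² + 14r_C1 − 1159/9 = 0  ⇒  r_C1 = 19/3 (r>0 drops 1)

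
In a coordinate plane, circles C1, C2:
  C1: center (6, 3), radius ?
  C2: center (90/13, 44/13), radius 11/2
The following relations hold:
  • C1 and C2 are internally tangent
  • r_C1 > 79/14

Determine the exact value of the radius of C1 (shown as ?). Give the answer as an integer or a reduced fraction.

1. [int C1,C2]  r_C1² − 11r_C1 + 117/4 = 0  ⇒  r_C1 = 9/2 or 13/2
2. given r_C1 > 79/14: keep 13/2

13/2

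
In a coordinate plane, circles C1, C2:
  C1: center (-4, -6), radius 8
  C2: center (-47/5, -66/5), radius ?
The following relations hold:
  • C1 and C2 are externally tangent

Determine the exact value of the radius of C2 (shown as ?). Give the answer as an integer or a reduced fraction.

1. [ext C1·C2]  r_C2² + 16r_C2 − 17 = 0  ⇒  r_C2 = 1 (r>0 drops 1)

1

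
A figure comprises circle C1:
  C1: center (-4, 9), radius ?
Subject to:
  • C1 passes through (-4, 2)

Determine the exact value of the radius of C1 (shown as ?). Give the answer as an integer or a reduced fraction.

1. [C1∋P]  r_C1² − 49 = 0  ⇒  r_C1 = 7 (r>0 drops 1)

7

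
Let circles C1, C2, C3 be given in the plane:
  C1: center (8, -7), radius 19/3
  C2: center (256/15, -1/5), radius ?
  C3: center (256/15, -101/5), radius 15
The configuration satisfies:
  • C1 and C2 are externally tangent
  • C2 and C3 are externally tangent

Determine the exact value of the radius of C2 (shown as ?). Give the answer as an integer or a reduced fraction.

1. [ext C1·C2]  r_C2² + (38/3)r_C2 − 265/3 = 0  ⇒  r_C2 = 5 (r>0 drops 1)
2. [ext C2·C3]  r_C2² + 30r_C2 − 175 = 0  ⇒  r_C2 = 5 (r>0 drops 1)

5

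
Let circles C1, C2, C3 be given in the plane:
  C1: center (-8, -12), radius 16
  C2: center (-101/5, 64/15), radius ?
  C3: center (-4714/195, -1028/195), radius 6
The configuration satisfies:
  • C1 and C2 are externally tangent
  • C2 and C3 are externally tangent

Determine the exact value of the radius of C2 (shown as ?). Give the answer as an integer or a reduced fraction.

1. [ext C1·C2]  r_C2² + 32r_C2 − 1417/9 = 0  ⇒  r_C2 = 13/3 (r>0 drops 1)
2. [ext C2·C3]  r_C2² + 12r_C2 − 637/9 = 0  ⇒  r_C2 = 13/3 (r>0 drops 1)

13/3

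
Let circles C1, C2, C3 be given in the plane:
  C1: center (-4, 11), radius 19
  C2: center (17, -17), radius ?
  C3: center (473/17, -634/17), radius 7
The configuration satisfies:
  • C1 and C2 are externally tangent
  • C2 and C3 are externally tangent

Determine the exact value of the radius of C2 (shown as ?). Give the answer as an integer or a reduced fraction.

1. [ext C1·C2]  r_C2² + 38r_C2 − 864 = 0  ⇒  r_C2 = 16 (r>0 drops 1)
2. [ext C2·C3]  r_C2² + 14r_C2 − 480 = 0  ⇒  r_C2 = 16 (r>0 drops 1)

16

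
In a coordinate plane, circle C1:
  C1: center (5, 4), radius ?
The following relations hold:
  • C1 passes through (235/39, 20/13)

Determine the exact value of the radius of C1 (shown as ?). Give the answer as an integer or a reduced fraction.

1. [C1∋P]  r_C1² − 64/9 = 0  ⇒  r_C1 = 8/3 (r>0 drops 1)

8/3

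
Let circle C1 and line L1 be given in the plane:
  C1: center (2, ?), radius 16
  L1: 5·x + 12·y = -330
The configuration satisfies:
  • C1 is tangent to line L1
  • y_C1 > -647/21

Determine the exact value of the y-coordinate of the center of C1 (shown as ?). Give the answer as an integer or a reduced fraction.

1. [C1‖L1]  y_C1² + (170/3)y_C1 + 1507/3 = 0  ⇒  y_C1 = -137/3 or -11
2. given y_C1 > -647/21: keep -11

-11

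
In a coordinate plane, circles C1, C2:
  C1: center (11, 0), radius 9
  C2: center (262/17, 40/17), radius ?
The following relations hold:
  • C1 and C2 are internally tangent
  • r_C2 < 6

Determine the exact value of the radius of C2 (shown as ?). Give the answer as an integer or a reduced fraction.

4

1. [int C1,C2]  r_C2² − 18r_C2 + 56 = 0  ⇒  r_C2 = 4 or 14
2. given r_C2 < 6: keep 4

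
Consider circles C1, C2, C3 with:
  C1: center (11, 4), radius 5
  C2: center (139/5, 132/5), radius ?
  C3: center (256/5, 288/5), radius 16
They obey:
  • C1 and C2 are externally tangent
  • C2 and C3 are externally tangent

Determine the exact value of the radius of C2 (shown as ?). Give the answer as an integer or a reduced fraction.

23

1. [ext C1·C2]  r_C2² + 10r_C2 − 759 = 0  ⇒  r_C2 = 23 (r>0 drops 1)
2. [ext C2·C3]  r_C2² + 32r_C2 − 1265 = 0  ⇒  r_C2 = 23 (r>0 drops 1)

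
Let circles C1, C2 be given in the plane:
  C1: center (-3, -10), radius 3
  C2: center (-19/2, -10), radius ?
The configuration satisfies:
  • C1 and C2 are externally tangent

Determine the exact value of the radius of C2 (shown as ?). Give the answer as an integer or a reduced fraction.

1. [ext C1·C2]  r_C2² + 6r_C2 − 133/4 = 0  ⇒  r_C2 = 7/2 (r>0 drops 1)

7/2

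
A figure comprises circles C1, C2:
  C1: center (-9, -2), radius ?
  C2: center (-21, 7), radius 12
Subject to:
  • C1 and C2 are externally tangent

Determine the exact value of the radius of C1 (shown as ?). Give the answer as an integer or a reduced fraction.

1. [ext C1·C2]  r_C1² + 24r_C1 − 81 = 0  ⇒  r_C1 = 3 (r>0 drops 1)

3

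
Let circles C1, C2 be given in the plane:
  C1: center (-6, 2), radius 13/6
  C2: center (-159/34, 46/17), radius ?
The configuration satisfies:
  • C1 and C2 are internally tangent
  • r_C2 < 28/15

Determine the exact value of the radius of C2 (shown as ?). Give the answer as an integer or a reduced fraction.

1. [int C1,C2]  r_C2² − (13/3)r_C2 + 22/9 = 0  ⇒  r_C2 = 2/3 or 11/3
2. given r_C2 < 28/15: keep 2/3

2/3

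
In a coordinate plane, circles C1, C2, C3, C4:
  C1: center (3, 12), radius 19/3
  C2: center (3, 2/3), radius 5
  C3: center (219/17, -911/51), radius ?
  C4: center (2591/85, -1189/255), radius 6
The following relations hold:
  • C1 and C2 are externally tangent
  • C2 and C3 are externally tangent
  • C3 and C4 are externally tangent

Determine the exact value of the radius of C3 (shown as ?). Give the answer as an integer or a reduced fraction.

1. [ext C2·C3]  r_C3² + 10r_C3 − 416 = 0  ⇒  r_C3 = 16 (r>0 drops 1)
2. [ext C3·C4]  r_C3² + 12r_C3 − 448 = 0  ⇒  r_C3 = 16 (r>0 drops 1)

16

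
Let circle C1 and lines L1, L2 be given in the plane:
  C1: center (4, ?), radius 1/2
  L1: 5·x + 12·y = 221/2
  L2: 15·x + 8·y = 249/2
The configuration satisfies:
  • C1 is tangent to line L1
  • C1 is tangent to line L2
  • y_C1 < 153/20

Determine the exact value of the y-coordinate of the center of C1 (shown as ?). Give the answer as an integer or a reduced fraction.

7

1. [C1‖L1]  y_C1² − (181/12)y_C1 + 679/12 = 0  ⇒  y_C1 = 7 or 97/12
2. [C1‖L2]  y_C1² − (129/8)y_C1 + 511/8 = 0  ⇒  y_C1 = 7 or 73/8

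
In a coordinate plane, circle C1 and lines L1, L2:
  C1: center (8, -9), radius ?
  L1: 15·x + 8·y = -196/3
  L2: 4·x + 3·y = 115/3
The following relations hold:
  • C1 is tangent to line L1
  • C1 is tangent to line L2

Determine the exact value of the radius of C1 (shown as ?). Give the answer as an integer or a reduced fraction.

1. [C1‖L1]  r_C1² − 400/9 = 0  ⇒  r_C1 = 20/3 (r>0 drops 1)
2. [C1‖L2]  r_C1² − 400/9 = 0  ⇒  r_C1 = 20/3 (r>0 drops 1)

20/3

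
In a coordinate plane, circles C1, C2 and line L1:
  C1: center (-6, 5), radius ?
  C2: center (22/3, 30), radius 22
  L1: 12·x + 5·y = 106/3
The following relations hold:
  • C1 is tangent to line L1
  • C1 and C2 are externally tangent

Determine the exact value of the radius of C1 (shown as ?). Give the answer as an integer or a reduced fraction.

1. [C1‖L1]  r_C1² − 361/9 = 0  ⇒  r_C1 = 19/3 (r>0 drops 1)
2. [ext C1·C2]  r_C1² + 44r_C1 − 2869/9 = 0  ⇒  r_C1 = 19/3 (r>0 drops 1)

19/3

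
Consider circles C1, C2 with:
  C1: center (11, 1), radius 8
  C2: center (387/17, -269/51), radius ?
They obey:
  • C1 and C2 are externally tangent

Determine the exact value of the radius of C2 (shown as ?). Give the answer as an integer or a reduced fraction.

16/3

1. [ext C1·C2]  r_C2² + 16r_C2 − 1024/9 = 0  ⇒  r_C2 = 16/3 (r>0 drops 1)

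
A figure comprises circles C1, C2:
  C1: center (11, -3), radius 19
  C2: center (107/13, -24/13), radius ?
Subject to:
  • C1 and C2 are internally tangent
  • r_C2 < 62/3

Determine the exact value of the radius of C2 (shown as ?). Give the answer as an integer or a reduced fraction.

1. [int C1,C2]  r_C2² − 38r_C2 + 352 = 0  ⇒  r_C2 = 16 or 22
2. given r_C2 < 62/3: keep 16

16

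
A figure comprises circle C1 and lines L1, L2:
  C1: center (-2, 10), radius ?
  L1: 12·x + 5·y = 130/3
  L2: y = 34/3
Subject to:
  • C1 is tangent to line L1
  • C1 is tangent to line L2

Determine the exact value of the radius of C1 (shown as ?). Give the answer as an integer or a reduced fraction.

4/3

1. [C1‖L1]  r_C1² − 16/9 = 0  ⇒  r_C1 = 4/3 (r>0 drops 1)
2. [C1‖L2]  r_C1² − 16/9 = 0  ⇒  r_C1 = 4/3 (r>0 drops 1)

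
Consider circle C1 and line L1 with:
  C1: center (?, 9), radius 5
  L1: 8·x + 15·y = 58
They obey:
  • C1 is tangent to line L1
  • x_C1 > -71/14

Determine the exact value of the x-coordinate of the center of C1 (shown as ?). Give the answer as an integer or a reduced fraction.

1. [C1‖L1]  x_C1² + (77/4)x_C1 − 81/4 = 0  ⇒  x_C1 = -81/4 or 1
2. given x_C1 > -71/14: keep 1

1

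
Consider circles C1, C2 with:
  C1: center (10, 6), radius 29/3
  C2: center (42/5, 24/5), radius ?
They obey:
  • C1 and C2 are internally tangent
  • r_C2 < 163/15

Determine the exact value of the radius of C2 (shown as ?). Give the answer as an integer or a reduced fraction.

23/3

1. [int C1,C2]  r_C2² − (58/3)r_C2 + 805/9 = 0  ⇒  r_C2 = 23/3 or 35/3
2. given r_C2 < 163/15: keep 23/3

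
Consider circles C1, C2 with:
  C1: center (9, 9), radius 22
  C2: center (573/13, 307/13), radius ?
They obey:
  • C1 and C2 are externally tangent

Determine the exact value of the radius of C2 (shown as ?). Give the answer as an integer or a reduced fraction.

1. [ext C1·C2]  r_C2² + 44r_C2 − 960 = 0  ⇒  r_C2 = 16 (r>0 drops 1)

16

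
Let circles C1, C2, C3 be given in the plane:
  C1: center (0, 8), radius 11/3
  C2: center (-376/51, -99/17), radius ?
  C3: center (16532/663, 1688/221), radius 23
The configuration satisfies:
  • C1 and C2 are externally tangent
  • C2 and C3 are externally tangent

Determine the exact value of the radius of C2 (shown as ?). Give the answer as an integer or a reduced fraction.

12

1. [ext C1·C2]  r_C2² + (22/3)r_C2 − 232 = 0  ⇒  r_C2 = 12 (r>0 drops 1)
2. [ext C2·C3]  r_C2² + 46r_C2 − 696 = 0  ⇒  r_C2 = 12 (r>0 drops 1)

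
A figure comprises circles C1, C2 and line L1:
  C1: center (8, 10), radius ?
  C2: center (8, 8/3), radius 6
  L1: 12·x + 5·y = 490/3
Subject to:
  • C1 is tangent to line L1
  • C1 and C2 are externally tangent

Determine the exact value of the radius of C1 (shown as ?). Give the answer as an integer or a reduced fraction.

4/3

1. [C1‖L1]  r_C1² − 16/9 = 0  ⇒  r_C1 = 4/3 (r>0 drops 1)
2. [ext C1·C2]  r_C1² + 12r_C1 − 160/9 = 0  ⇒  r_C1 = 4/3 (r>0 drops 1)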